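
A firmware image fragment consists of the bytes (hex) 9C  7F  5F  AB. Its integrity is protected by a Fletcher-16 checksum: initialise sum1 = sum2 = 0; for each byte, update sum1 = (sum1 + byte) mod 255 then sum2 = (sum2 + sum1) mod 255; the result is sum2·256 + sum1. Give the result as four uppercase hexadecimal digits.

Running sums (mod 255):
  after byte 0 (9C): sum1=156, sum2=156
  after byte 1 (7F): sum1=28, sum2=184
  after byte 2 (5F): sum1=123, sum2=52
  after byte 3 (AB): sum1=39, sum2=91
Checksum = sum2·256 + sum1 = 91·256 + 39 = 23335 = 0x5B27.

5B27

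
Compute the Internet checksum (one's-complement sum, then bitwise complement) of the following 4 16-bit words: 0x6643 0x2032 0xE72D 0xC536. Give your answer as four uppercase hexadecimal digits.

CD25

One's-complement addition (fold any carry out of bit 15 back into bit 0):
  0x6643 + 0x2032 = 0x08675
  0x8675 + 0xE72D = 0x16DA2 → wrap carry → 0x6DA3
  0x6DA3 + 0xC536 = 0x132D9 → wrap carry → 0x32DA
One's-complement sum = 0x32DA.
Checksum = ~0x32DA & 0xFFFF = 0xCD25.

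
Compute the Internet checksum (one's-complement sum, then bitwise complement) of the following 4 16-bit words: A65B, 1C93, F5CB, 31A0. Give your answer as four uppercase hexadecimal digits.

15A5

One's-complement addition (fold any carry out of bit 15 back into bit 0):
  0xA65B + 0x1C93 = 0x0C2EE
  0xC2EE + 0xF5CB = 0x1B8B9 → wrap carry → 0xB8BA
  0xB8BA + 0x31A0 = 0x0EA5A
One's-complement sum = 0xEA5A.
Checksum = ~0xEA5A & 0xFFFF = 0x15A5.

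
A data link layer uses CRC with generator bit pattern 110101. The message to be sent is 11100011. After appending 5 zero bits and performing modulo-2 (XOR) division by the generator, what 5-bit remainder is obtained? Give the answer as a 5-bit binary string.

Append 5 zeros: 1110001100000. Divide by 110101 (XOR where the leading bit is 1):
  pos 0: 111000 XOR 110101 = 001101
  pos 2: 110111 XOR 110101 = 000010
  pos 6: 100000 XOR 110101 = 010101
  pos 7: 101010 XOR 110101 = 011111
Remainder (last 5 bits) = 11111. This is the CRC / FCS.

11111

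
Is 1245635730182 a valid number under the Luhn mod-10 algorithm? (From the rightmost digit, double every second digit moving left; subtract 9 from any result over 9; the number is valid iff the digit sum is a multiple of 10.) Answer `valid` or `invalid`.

From the right, keep odd positions and double even positions (subtract 9 from any doubled value over 9):
  doubled (positions 2,4,...): 7 0 5 6 1 4 → sum 23
  kept (positions 1,3,...): 2 1 3 5 6 4 1 → sum 22
Total = 45.
45 mod 10 = 5, so the number is invalid.

invalid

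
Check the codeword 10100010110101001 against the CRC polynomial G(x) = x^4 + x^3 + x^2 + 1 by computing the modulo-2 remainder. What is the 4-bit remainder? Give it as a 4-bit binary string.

Modulo-2 division of 10100010110101001 by 11101:
  pos 0: 10100 XOR 11101 = 01001
  pos 1: 10010 XOR 11101 = 01111
  pos 2: 11111 XOR 11101 = 00010
  pos 5: 10011 XOR 11101 = 01110
  pos 6: 11100 XOR 11101 = 00001
  pos 10: 11010 XOR 11101 = 00111
  pos 12: 11101 XOR 11101 = 00000
Remainder = 0000 (zero — the frame passes the CRC check).

0000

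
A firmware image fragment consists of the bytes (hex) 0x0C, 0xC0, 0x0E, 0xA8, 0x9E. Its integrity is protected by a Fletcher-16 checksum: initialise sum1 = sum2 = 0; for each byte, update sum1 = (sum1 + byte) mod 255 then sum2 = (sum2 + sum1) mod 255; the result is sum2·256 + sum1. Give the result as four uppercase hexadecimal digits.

Running sums (mod 255):
  after byte 0 (0x0C): sum1=12, sum2=12
  after byte 1 (0xC0): sum1=204, sum2=216
  after byte 2 (0x0E): sum1=218, sum2=179
  after byte 3 (0xA8): sum1=131, sum2=55
  after byte 4 (0x9E): sum1=34, sum2=89
Checksum = sum2·256 + sum1 = 89·256 + 34 = 22818 = 0x5922.

5922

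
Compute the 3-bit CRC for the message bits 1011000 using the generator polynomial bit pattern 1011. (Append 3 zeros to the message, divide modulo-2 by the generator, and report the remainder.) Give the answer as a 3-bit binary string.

000

Append 3 zeros: 1011000000. Divide by 1011 (XOR where the leading bit is 1):
  pos 0: 1011 XOR 1011 = 0000
Remainder (last 3 bits) = 000. This is the CRC / FCS.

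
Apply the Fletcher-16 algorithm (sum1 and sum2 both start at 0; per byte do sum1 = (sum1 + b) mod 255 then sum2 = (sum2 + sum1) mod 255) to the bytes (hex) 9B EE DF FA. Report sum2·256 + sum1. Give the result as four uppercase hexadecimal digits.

Running sums (mod 255):
  after byte 0 (9B): sum1=155, sum2=155
  after byte 1 (EE): sum1=138, sum2=38
  after byte 2 (DF): sum1=106, sum2=144
  after byte 3 (FA): sum1=101, sum2=245
Checksum = sum2·256 + sum1 = 245·256 + 101 = 62821 = 0xF565.

F565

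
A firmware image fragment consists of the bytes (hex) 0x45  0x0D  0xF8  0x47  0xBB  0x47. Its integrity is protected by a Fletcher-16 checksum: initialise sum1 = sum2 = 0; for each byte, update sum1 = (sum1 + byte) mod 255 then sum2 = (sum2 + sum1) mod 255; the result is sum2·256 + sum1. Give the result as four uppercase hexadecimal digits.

5995

Running sums (mod 255):
  after byte 0 (0x45): sum1=69, sum2=69
  after byte 1 (0x0D): sum1=82, sum2=151
  after byte 2 (0xF8): sum1=75, sum2=226
  after byte 3 (0x47): sum1=146, sum2=117
  after byte 4 (0xBB): sum1=78, sum2=195
  after byte 5 (0x47): sum1=149, sum2=89
Checksum = sum2·256 + sum1 = 89·256 + 149 = 22933 = 0x5995.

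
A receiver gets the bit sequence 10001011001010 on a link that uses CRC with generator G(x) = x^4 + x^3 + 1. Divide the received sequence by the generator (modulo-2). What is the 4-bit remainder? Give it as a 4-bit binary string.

Modulo-2 division of 10001011001010 by 11001:
  pos 0: 10001 XOR 11001 = 01000
  pos 1: 10000 XOR 11001 = 01001
  pos 2: 10011 XOR 11001 = 01010
  pos 3: 10101 XOR 11001 = 01100
  pos 4: 11000 XOR 11001 = 00001
  pos 8: 10101 XOR 11001 = 01100
  pos 9: 11000 XOR 11001 = 00001
Remainder = 0001 (nonzero — an error is detected).

0001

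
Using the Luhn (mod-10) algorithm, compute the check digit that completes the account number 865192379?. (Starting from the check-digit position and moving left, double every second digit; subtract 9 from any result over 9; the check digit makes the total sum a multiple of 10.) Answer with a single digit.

Partial digits right→left: 9 7 3 2 9 1 5 6 8
Double every second digit counting from the check-digit position (so the 1st, 3rd, 5th, ... of the partial from the right).
  doubled (with −9 where >9): 9 6 9 1 7 → sum 32
  kept as-is: 7 2 1 6 → sum 16
Total = 32 + 16 = 48.
Check digit = (10 − (48 mod 10)) mod 10 = 2.

2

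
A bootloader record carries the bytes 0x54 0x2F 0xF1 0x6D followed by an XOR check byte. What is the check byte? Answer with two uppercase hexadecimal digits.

E7

XOR the bytes together:
  start with 0x54
  0x54 ⊕ 0x2F = 0x7B
  0x7B ⊕ 0xF1 = 0x8A
  0x8A ⊕ 0x6D = 0xE7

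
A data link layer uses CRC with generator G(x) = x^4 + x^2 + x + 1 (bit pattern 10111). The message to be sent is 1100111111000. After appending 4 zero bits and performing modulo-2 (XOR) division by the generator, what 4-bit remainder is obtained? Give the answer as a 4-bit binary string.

0000

Append 4 zeros: 11001111110000000. Divide by 10111 (XOR where the leading bit is 1):
  pos 0: 11001 XOR 10111 = 01110
  pos 1: 11101 XOR 10111 = 01010
  pos 2: 10101 XOR 10111 = 00010
  pos 5: 10111 XOR 10111 = 00000
Remainder (last 4 bits) = 0000. This is the CRC / FCS.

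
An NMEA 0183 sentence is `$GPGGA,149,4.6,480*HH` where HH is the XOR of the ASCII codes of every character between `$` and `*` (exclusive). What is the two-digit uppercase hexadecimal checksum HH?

XOR the ASCII codes of the payload characters:
  'G' = 0x47 → acc = 0x47
  'P' = 0x50 → acc = 0x17
  'G' = 0x47 → acc = 0x50
  'G' = 0x47 → acc = 0x17
  'A' = 0x41 → acc = 0x56
  ',' = 0x2C → acc = 0x7A
  '1' = 0x31 → acc = 0x4B
  '4' = 0x34 → acc = 0x7F
  '9' = 0x39 → acc = 0x46
  ',' = 0x2C → acc = 0x6A
  '4' = 0x34 → acc = 0x5E
  '.' = 0x2E → acc = 0x70
  '6' = 0x36 → acc = 0x46
  ',' = 0x2C → acc = 0x6A
  '4' = 0x34 → acc = 0x5E
  '8' = 0x38 → acc = 0x66
  '0' = 0x30 → acc = 0x56
Checksum = 0x56.

56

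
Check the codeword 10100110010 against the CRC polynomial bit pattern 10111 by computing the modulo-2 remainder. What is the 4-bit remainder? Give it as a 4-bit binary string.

0001

Modulo-2 division of 10100110010 by 10111:
  pos 0: 10100 XOR 10111 = 00011
  pos 3: 11110 XOR 10111 = 01001
  pos 4: 10010 XOR 10111 = 00101
  pos 6: 10110 XOR 10111 = 00001
Remainder = 0001 (nonzero — an error is detected).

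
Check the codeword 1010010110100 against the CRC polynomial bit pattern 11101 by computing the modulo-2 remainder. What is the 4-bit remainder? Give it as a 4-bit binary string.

Modulo-2 division of 1010010110100 by 11101:
  pos 0: 10100 XOR 11101 = 01001
  pos 1: 10011 XOR 11101 = 01110
  pos 2: 11100 XOR 11101 = 00001
  pos 6: 11101 XOR 11101 = 00000
Remainder = 0000 (zero — the frame passes the CRC check).

0000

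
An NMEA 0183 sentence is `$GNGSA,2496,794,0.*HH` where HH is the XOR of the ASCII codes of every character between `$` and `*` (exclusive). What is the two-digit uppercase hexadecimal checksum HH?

5D

XOR the ASCII codes of the payload characters:
  'G' = 0x47 → acc = 0x47
  'N' = 0x4E → acc = 0x09
  'G' = 0x47 → acc = 0x4E
  'S' = 0x53 → acc = 0x1D
  'A' = 0x41 → acc = 0x5C
  ',' = 0x2C → acc = 0x70
  '2' = 0x32 → acc = 0x42
  '4' = 0x34 → acc = 0x76
  '9' = 0x39 → acc = 0x4F
  '6' = 0x36 → acc = 0x79
  ',' = 0x2C → acc = 0x55
  '7' = 0x37 → acc = 0x62
  '9' = 0x39 → acc = 0x5B
  '4' = 0x34 → acc = 0x6F
  ',' = 0x2C → acc = 0x43
  '0' = 0x30 → acc = 0x73
  '.' = 0x2E → acc = 0x5D
Checksum = 0x5D.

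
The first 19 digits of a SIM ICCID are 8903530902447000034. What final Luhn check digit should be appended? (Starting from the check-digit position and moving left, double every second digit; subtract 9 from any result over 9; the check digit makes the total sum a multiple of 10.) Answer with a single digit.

8

Partial digits right→left: 4 3 0 0 0 0 7 4 4 2 0 9 0 3 5 3 0 9 8
Double every second digit counting from the check-digit position (so the 1st, 3rd, 5th, ... of the partial from the right).
  doubled (with −9 where >9): 8 0 0 5 8 0 0 1 0 7 → sum 29
  kept as-is: 3 0 0 4 2 9 3 3 9 → sum 33
Total = 29 + 33 = 62.
Check digit = (10 − (62 mod 10)) mod 10 = 8.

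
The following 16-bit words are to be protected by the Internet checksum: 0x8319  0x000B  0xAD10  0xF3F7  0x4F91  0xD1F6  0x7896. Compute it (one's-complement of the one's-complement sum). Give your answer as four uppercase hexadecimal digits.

41B4

One's-complement addition (fold any carry out of bit 15 back into bit 0):
  0x8319 + 0x000B = 0x08324
  0x8324 + 0xAD10 = 0x13034 → wrap carry → 0x3035
  0x3035 + 0xF3F7 = 0x1242C → wrap carry → 0x242D
  0x242D + 0x4F91 = 0x073BE
  0x73BE + 0xD1F6 = 0x145B4 → wrap carry → 0x45B5
  0x45B5 + 0x7896 = 0x0BE4B
One's-complement sum = 0xBE4B.
Checksum = ~0xBE4B & 0xFFFF = 0x41B4.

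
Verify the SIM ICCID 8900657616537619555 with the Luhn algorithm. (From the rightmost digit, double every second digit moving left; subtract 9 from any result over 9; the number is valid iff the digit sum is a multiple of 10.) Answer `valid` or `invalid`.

valid

From the right, keep odd positions and double even positions (subtract 9 from any doubled value over 9):
  doubled (positions 2,4,...): 1 9 3 6 3 3 1 0 9 → sum 35
  kept (positions 1,3,...): 5 5 1 7 5 1 7 6 0 8 → sum 45
Total = 80.
80 mod 10 = 0, so the number is valid.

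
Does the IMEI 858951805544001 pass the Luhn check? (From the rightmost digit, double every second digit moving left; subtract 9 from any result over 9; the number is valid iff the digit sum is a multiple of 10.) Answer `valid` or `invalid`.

valid

From the right, keep odd positions and double even positions (subtract 9 from any doubled value over 9):
  doubled (positions 2,4,...): 0 8 1 0 2 9 1 → sum 21
  kept (positions 1,3,...): 1 0 4 5 8 5 8 8 → sum 39
Total = 60.
60 mod 10 = 0, so the number is valid.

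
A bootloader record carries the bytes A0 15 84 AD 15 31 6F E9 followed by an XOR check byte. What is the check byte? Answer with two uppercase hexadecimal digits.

3E

XOR the bytes together:
  start with 0xA0
  0xA0 ⊕ 0x15 = 0xB5
  0xB5 ⊕ 0x84 = 0x31
  0x31 ⊕ 0xAD = 0x9C
  0x9C ⊕ 0x15 = 0x89
  0x89 ⊕ 0x31 = 0xB8
  0xB8 ⊕ 0x6F = 0xD7
  0xD7 ⊕ 0xE9 = 0x3E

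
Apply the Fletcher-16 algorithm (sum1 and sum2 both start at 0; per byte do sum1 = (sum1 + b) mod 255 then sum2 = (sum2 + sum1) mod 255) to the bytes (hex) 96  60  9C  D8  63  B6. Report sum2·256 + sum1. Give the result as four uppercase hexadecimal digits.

Running sums (mod 255):
  after byte 0 (96): sum1=150, sum2=150
  after byte 1 (60): sum1=246, sum2=141
  after byte 2 (9C): sum1=147, sum2=33
  after byte 3 (D8): sum1=108, sum2=141
  after byte 4 (63): sum1=207, sum2=93
  after byte 5 (B6): sum1=134, sum2=227
Checksum = sum2·256 + sum1 = 227·256 + 134 = 58246 = 0xE386.

E386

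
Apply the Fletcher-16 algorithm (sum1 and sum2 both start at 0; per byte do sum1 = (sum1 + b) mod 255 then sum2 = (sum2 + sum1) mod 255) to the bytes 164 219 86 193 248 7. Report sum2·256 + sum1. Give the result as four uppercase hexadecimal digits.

Running sums (mod 255):
  after byte 0 (164): sum1=164, sum2=164
  after byte 1 (219): sum1=128, sum2=37
  after byte 2 (86): sum1=214, sum2=251
  after byte 3 (193): sum1=152, sum2=148
  after byte 4 (248): sum1=145, sum2=38
  after byte 5 (7): sum1=152, sum2=190
Checksum = sum2·256 + sum1 = 190·256 + 152 = 48792 = 0xBE98.

BE98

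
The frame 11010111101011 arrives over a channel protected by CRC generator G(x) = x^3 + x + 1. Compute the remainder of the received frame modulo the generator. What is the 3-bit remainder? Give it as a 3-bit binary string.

000

Modulo-2 division of 11010111101011 by 1011:
  pos 0: 1101 XOR 1011 = 0110
  pos 1: 1100 XOR 1011 = 0111
  pos 2: 1111 XOR 1011 = 0100
  pos 3: 1001 XOR 1011 = 0010
  pos 5: 1011 XOR 1011 = 0000
  pos 10: 1011 XOR 1011 = 0000
Remainder = 000 (zero — the frame passes the CRC check).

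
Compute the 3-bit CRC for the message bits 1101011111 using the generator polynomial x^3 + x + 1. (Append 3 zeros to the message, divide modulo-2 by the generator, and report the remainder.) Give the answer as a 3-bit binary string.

011

Append 3 zeros: 1101011111000. Divide by 1011 (XOR where the leading bit is 1):
  pos 0: 1101 XOR 1011 = 0110
  pos 1: 1100 XOR 1011 = 0111
  pos 2: 1111 XOR 1011 = 0100
  pos 3: 1001 XOR 1011 = 0010
  pos 5: 1011 XOR 1011 = 0000
  pos 9: 1000 XOR 1011 = 0011
Remainder (last 3 bits) = 011. This is the CRC / FCS.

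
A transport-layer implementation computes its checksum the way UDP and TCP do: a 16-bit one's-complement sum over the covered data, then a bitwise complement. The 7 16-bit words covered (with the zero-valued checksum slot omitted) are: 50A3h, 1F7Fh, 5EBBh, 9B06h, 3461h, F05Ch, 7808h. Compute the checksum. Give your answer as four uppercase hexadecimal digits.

F954

One's-complement addition (fold any carry out of bit 15 back into bit 0):
  0x50A3 + 0x1F7F = 0x07022
  0x7022 + 0x5EBB = 0x0CEDD
  0xCEDD + 0x9B06 = 0x169E3 → wrap carry → 0x69E4
  0x69E4 + 0x3461 = 0x09E45
  0x9E45 + 0xF05C = 0x18EA1 → wrap carry → 0x8EA2
  0x8EA2 + 0x7808 = 0x106AA → wrap carry → 0x06AB
One's-complement sum = 0x06AB.
Checksum = ~0x06AB & 0xFFFF = 0xF954.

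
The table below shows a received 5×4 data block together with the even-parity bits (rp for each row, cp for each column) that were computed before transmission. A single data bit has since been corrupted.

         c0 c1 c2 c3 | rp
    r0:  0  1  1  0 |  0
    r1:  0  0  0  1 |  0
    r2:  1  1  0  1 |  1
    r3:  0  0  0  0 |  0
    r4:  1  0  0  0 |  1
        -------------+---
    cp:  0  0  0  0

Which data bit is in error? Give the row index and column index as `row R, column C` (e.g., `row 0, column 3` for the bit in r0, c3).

Recompute each row's even parity and compare to rp:
  r0: data parity 0, sent rp 0 → ok
  r1: data parity 1, sent rp 0 → mismatch
  r2: data parity 1, sent rp 1 → ok
  r3: data parity 0, sent rp 0 → ok
  r4: data parity 1, sent rp 1 → ok
Recompute each column's even parity and compare to cp:
  c0: data parity 0, sent cp 0 → ok
  c1: data parity 0, sent cp 0 → ok
  c2: data parity 1, sent cp 0 → mismatch
  c3: data parity 0, sent cp 0 → ok
Exactly one row (r1) and one column (c2) fail → the flipped bit is at their intersection.

row 1, column 2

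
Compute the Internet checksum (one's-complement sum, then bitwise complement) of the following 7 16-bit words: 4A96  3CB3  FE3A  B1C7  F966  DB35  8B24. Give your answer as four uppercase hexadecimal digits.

One's-complement addition (fold any carry out of bit 15 back into bit 0):
  0x4A96 + 0x3CB3 = 0x08749
  0x8749 + 0xFE3A = 0x18583 → wrap carry → 0x8584
  0x8584 + 0xB1C7 = 0x1374B → wrap carry → 0x374C
  0x374C + 0xF966 = 0x130B2 → wrap carry → 0x30B3
  0x30B3 + 0xDB35 = 0x10BE8 → wrap carry → 0x0BE9
  0x0BE9 + 0x8B24 = 0x0970D
One's-complement sum = 0x970D.
Checksum = ~0x970D & 0xFFFF = 0x68F2.

68F2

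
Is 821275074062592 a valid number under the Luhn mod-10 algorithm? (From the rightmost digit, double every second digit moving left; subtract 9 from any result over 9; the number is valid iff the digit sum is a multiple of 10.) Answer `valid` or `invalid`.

valid

From the right, keep odd positions and double even positions (subtract 9 from any doubled value over 9):
  doubled (positions 2,4,...): 9 4 0 5 1 4 4 → sum 27
  kept (positions 1,3,...): 2 5 6 4 0 7 1 8 → sum 33
Total = 60.
60 mod 10 = 0, so the number is valid.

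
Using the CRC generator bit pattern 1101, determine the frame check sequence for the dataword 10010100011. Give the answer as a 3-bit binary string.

011

Append 3 zeros: 10010100011000. Divide by 1101 (XOR where the leading bit is 1):
  pos 0: 1001 XOR 1101 = 0100
  pos 1: 1000 XOR 1101 = 0101
  pos 2: 1011 XOR 1101 = 0110
  pos 3: 1100 XOR 1101 = 0001
  pos 6: 1001 XOR 1101 = 0100
  pos 7: 1001 XOR 1101 = 0100
  pos 8: 1000 XOR 1101 = 0101
  pos 9: 1010 XOR 1101 = 0111
  pos 10: 1110 XOR 1101 = 0011
Remainder (last 3 bits) = 011. This is the CRC / FCS.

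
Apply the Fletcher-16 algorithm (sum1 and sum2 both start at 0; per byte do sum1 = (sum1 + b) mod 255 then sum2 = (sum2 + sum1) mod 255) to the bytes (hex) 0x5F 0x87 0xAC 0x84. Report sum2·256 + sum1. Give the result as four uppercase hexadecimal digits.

F118

Running sums (mod 255):
  after byte 0 (0x5F): sum1=95, sum2=95
  after byte 1 (0x87): sum1=230, sum2=70
  after byte 2 (0xAC): sum1=147, sum2=217
  after byte 3 (0x84): sum1=24, sum2=241
Checksum = sum2·256 + sum1 = 241·256 + 24 = 61720 = 0xF118.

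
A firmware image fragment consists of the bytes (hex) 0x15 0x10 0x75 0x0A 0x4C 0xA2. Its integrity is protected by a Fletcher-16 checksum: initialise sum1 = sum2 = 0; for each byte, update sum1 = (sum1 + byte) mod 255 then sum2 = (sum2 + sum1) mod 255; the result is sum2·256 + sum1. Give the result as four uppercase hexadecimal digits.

FD93

Running sums (mod 255):
  after byte 0 (0x15): sum1=21, sum2=21
  after byte 1 (0x10): sum1=37, sum2=58
  after byte 2 (0x75): sum1=154, sum2=212
  after byte 3 (0x0A): sum1=164, sum2=121
  after byte 4 (0x4C): sum1=240, sum2=106
  after byte 5 (0xA2): sum1=147, sum2=253
Checksum = sum2·256 + sum1 = 253·256 + 147 = 64915 = 0xFD93.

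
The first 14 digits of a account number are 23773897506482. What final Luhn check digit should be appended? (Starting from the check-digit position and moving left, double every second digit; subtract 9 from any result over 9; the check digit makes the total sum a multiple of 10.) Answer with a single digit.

5

Partial digits right→left: 2 8 4 6 0 5 7 9 8 3 7 7 3 2
Double every second digit counting from the check-digit position (so the 1st, 3rd, 5th, ... of the partial from the right).
  doubled (with −9 where >9): 4 8 0 5 7 5 6 → sum 35
  kept as-is: 8 6 5 9 3 7 2 → sum 40
Total = 35 + 40 = 75.
Check digit = (10 − (75 mod 10)) mod 10 = 5.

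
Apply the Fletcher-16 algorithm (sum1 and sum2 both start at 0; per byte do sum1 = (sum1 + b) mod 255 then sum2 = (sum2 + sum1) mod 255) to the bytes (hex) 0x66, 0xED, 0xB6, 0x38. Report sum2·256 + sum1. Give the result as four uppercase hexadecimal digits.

0943

Running sums (mod 255):
  after byte 0 (0x66): sum1=102, sum2=102
  after byte 1 (0xED): sum1=84, sum2=186
  after byte 2 (0xB6): sum1=11, sum2=197
  after byte 3 (0x38): sum1=67, sum2=9
Checksum = sum2·256 + sum1 = 9·256 + 67 = 2371 = 0x0943.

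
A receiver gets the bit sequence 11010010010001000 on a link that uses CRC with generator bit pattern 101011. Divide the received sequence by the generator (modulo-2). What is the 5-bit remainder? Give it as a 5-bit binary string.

Modulo-2 division of 11010010010001000 by 101011:
  pos 0: 110100 XOR 101011 = 011111
  pos 1: 111111 XOR 101011 = 010100
  pos 2: 101000 XOR 101011 = 000011
  pos 6: 110100 XOR 101011 = 011111
  pos 7: 111110 XOR 101011 = 010101
  pos 8: 101011 XOR 101011 = 000000
Remainder = 00000 (zero — the frame passes the CRC check).

00000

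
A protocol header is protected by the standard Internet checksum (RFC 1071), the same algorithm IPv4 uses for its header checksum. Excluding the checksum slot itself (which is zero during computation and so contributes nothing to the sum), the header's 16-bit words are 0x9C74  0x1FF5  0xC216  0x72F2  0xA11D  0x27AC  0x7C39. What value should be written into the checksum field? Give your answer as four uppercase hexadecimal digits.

One's-complement addition (fold any carry out of bit 15 back into bit 0):
  0x9C74 + 0x1FF5 = 0x0BC69
  0xBC69 + 0xC216 = 0x17E7F → wrap carry → 0x7E80
  0x7E80 + 0x72F2 = 0x0F172
  0xF172 + 0xA11D = 0x1928F → wrap carry → 0x9290
  0x9290 + 0x27AC = 0x0BA3C
  0xBA3C + 0x7C39 = 0x13675 → wrap carry → 0x3676
One's-complement sum = 0x3676.
Checksum = ~0x3676 & 0xFFFF = 0xC989.

C989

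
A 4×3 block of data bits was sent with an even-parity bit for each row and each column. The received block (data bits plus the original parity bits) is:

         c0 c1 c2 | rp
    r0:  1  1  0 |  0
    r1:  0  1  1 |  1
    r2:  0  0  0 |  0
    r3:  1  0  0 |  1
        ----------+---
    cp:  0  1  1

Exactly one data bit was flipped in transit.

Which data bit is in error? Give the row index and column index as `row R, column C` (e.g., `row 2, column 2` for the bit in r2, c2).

Recompute each row's even parity and compare to rp:
  r0: data parity 0, sent rp 0 → ok
  r1: data parity 0, sent rp 1 → mismatch
  r2: data parity 0, sent rp 0 → ok
  r3: data parity 1, sent rp 1 → ok
Recompute each column's even parity and compare to cp:
  c0: data parity 0, sent cp 0 → ok
  c1: data parity 0, sent cp 1 → mismatch
  c2: data parity 1, sent cp 1 → ok
Exactly one row (r1) and one column (c1) fail → the flipped bit is at their intersection.

row 1, column 1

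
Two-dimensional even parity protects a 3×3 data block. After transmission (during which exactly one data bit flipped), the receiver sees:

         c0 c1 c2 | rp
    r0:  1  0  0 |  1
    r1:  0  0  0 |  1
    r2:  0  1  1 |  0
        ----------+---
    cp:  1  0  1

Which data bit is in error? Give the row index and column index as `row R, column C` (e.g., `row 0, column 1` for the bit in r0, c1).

row 1, column 1

Recompute each row's even parity and compare to rp:
  r0: data parity 1, sent rp 1 → ok
  r1: data parity 0, sent rp 1 → mismatch
  r2: data parity 0, sent rp 0 → ok
Recompute each column's even parity and compare to cp:
  c0: data parity 1, sent cp 1 → ok
  c1: data parity 1, sent cp 0 → mismatch
  c2: data parity 1, sent cp 1 → ok
Exactly one row (r1) and one column (c1) fail → the flipped bit is at their intersection.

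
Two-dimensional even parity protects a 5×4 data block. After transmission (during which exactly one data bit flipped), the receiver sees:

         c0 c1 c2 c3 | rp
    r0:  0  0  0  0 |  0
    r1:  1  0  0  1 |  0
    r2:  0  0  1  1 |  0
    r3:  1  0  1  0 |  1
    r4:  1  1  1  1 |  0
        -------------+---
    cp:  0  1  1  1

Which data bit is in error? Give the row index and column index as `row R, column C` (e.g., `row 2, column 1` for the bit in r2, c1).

Recompute each row's even parity and compare to rp:
  r0: data parity 0, sent rp 0 → ok
  r1: data parity 0, sent rp 0 → ok
  r2: data parity 0, sent rp 0 → ok
  r3: data parity 0, sent rp 1 → mismatch
  r4: data parity 0, sent rp 0 → ok
Recompute each column's even parity and compare to cp:
  c0: data parity 1, sent cp 0 → mismatch
  c1: data parity 1, sent cp 1 → ok
  c2: data parity 1, sent cp 1 → ok
  c3: data parity 1, sent cp 1 → ok
Exactly one row (r3) and one column (c0) fail → the flipped bit is at their intersection.

row 3, column 0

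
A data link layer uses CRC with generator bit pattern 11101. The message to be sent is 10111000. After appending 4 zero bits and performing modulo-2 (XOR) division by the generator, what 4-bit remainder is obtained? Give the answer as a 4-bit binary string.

Append 4 zeros: 101110000000. Divide by 11101 (XOR where the leading bit is 1):
  pos 0: 10111 XOR 11101 = 01010
  pos 1: 10100 XOR 11101 = 01001
  pos 2: 10010 XOR 11101 = 01111
  pos 3: 11110 XOR 11101 = 00011
  pos 6: 11000 XOR 11101 = 00101
Remainder (last 4 bits) = 1010. This is the CRC / FCS.

1010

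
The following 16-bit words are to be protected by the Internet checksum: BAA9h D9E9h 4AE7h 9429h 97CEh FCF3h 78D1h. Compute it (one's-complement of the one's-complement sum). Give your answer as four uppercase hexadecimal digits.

One's-complement addition (fold any carry out of bit 15 back into bit 0):
  0xBAA9 + 0xD9E9 = 0x19492 → wrap carry → 0x9493
  0x9493 + 0x4AE7 = 0x0DF7A
  0xDF7A + 0x9429 = 0x173A3 → wrap carry → 0x73A4
  0x73A4 + 0x97CE = 0x10B72 → wrap carry → 0x0B73
  0x0B73 + 0xFCF3 = 0x10866 → wrap carry → 0x0867
  0x0867 + 0x78D1 = 0x08138
One's-complement sum = 0x8138.
Checksum = ~0x8138 & 0xFFFF = 0x7EC7.

7EC7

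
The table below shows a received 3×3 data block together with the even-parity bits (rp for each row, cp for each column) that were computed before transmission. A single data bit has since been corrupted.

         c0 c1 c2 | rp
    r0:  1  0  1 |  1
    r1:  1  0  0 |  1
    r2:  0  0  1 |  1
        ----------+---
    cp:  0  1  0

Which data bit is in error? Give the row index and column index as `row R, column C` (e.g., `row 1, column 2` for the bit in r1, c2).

row 0, column 1

Recompute each row's even parity and compare to rp:
  r0: data parity 0, sent rp 1 → mismatch
  r1: data parity 1, sent rp 1 → ok
  r2: data parity 1, sent rp 1 → ok
Recompute each column's even parity and compare to cp:
  c0: data parity 0, sent cp 0 → ok
  c1: data parity 0, sent cp 1 → mismatch
  c2: data parity 0, sent cp 0 → ok
Exactly one row (r0) and one column (c1) fail → the flipped bit is at their intersection.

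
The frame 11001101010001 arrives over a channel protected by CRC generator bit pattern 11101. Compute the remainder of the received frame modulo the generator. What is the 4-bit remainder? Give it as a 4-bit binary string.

Modulo-2 division of 11001101010001 by 11101:
  pos 0: 11001 XOR 11101 = 00100
  pos 2: 10010 XOR 11101 = 01111
  pos 3: 11111 XOR 11101 = 00010
  pos 6: 10010 XOR 11101 = 01111
  pos 7: 11110 XOR 11101 = 00011
Remainder = 1101 (nonzero — an error is detected).

1101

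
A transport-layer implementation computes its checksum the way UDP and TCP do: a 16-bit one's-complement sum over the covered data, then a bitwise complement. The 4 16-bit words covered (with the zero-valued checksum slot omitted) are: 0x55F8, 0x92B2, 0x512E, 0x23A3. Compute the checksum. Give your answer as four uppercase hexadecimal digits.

A283

One's-complement addition (fold any carry out of bit 15 back into bit 0):
  0x55F8 + 0x92B2 = 0x0E8AA
  0xE8AA + 0x512E = 0x139D8 → wrap carry → 0x39D9
  0x39D9 + 0x23A3 = 0x05D7C
One's-complement sum = 0x5D7C.
Checksum = ~0x5D7C & 0xFFFF = 0xA283.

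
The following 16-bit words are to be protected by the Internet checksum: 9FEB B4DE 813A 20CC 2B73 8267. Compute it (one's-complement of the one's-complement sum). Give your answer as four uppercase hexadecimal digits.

One's-complement addition (fold any carry out of bit 15 back into bit 0):
  0x9FEB + 0xB4DE = 0x154C9 → wrap carry → 0x54CA
  0x54CA + 0x813A = 0x0D604
  0xD604 + 0x20CC = 0x0F6D0
  0xF6D0 + 0x2B73 = 0x12243 → wrap carry → 0x2244
  0x2244 + 0x8267 = 0x0A4AB
One's-complement sum = 0xA4AB.
Checksum = ~0xA4AB & 0xFFFF = 0x5B54.

5B54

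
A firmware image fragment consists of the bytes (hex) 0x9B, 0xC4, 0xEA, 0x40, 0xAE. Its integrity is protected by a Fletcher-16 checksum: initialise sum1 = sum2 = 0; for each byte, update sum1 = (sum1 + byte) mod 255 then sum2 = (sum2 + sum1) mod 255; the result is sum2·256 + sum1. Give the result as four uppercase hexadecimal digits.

Running sums (mod 255):
  after byte 0 (0x9B): sum1=155, sum2=155
  after byte 1 (0xC4): sum1=96, sum2=251
  after byte 2 (0xEA): sum1=75, sum2=71
  after byte 3 (0x40): sum1=139, sum2=210
  after byte 4 (0xAE): sum1=58, sum2=13
Checksum = sum2·256 + sum1 = 13·256 + 58 = 3386 = 0x0D3A.

0D3A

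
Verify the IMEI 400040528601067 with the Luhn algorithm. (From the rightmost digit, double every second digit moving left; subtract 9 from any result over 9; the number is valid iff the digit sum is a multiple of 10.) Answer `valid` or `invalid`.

From the right, keep odd positions and double even positions (subtract 9 from any doubled value over 9):
  doubled (positions 2,4,...): 3 2 3 4 0 0 0 → sum 12
  kept (positions 1,3,...): 7 0 0 8 5 4 0 4 → sum 28
Total = 40.
40 mod 10 = 0, so the number is valid.

valid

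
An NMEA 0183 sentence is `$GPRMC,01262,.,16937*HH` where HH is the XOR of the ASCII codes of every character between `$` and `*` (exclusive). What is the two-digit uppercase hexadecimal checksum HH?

44

XOR the ASCII codes of the payload characters:
  'G' = 0x47 → acc = 0x47
  'P' = 0x50 → acc = 0x17
  'R' = 0x52 → acc = 0x45
  'M' = 0x4D → acc = 0x08
  'C' = 0x43 → acc = 0x4B
  ',' = 0x2C → acc = 0x67
  '0' = 0x30 → acc = 0x57
  '1' = 0x31 → acc = 0x66
  '2' = 0x32 → acc = 0x54
  '6' = 0x36 → acc = 0x62
  '2' = 0x32 → acc = 0x50
  ',' = 0x2C → acc = 0x7C
  '.' = 0x2E → acc = 0x52
  ',' = 0x2C → acc = 0x7E
  '1' = 0x31 → acc = 0x4F
  '6' = 0x36 → acc = 0x79
  '9' = 0x39 → acc = 0x40
  '3' = 0x33 → acc = 0x73
  '7' = 0x37 → acc = 0x44
Checksum = 0x44.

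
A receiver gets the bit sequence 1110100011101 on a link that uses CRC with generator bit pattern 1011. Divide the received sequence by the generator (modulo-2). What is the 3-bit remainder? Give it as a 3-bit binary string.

000

Modulo-2 division of 1110100011101 by 1011:
  pos 0: 1110 XOR 1011 = 0101
  pos 1: 1011 XOR 1011 = 0000
  pos 8: 1110 XOR 1011 = 0101
  pos 9: 1011 XOR 1011 = 0000
Remainder = 000 (zero — the frame passes the CRC check).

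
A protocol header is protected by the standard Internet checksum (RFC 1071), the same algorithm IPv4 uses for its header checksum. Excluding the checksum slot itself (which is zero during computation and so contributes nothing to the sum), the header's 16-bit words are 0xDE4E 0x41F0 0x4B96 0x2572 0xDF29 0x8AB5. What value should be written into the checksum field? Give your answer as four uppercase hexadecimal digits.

04D9

One's-complement addition (fold any carry out of bit 15 back into bit 0):
  0xDE4E + 0x41F0 = 0x1203E → wrap carry → 0x203F
  0x203F + 0x4B96 = 0x06BD5
  0x6BD5 + 0x2572 = 0x09147
  0x9147 + 0xDF29 = 0x17070 → wrap carry → 0x7071
  0x7071 + 0x8AB5 = 0x0FB26
One's-complement sum = 0xFB26.
Checksum = ~0xFB26 & 0xFFFF = 0x04D9.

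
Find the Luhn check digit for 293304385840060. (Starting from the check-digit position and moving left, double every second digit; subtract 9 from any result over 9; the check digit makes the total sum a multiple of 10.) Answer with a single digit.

Partial digits right→left: 0 6 0 0 4 8 5 8 3 4 0 3 3 9 2
Double every second digit counting from the check-digit position (so the 1st, 3rd, 5th, ... of the partial from the right).
  doubled (with −9 where >9): 0 0 8 1 6 0 6 4 → sum 25
  kept as-is: 6 0 8 8 4 3 9 → sum 38
Total = 25 + 38 = 63.
Check digit = (10 − (63 mod 10)) mod 10 = 7.

7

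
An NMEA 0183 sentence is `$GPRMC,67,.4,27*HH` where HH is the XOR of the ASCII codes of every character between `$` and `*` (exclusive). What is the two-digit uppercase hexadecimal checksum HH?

79

XOR the ASCII codes of the payload characters:
  'G' = 0x47 → acc = 0x47
  'P' = 0x50 → acc = 0x17
  'R' = 0x52 → acc = 0x45
  'M' = 0x4D → acc = 0x08
  'C' = 0x43 → acc = 0x4B
  ',' = 0x2C → acc = 0x67
  '6' = 0x36 → acc = 0x51
  '7' = 0x37 → acc = 0x66
  ',' = 0x2C → acc = 0x4A
  '.' = 0x2E → acc = 0x64
  '4' = 0x34 → acc = 0x50
  ',' = 0x2C → acc = 0x7C
  '2' = 0x32 → acc = 0x4E
  '7' = 0x37 → acc = 0x79
Checksum = 0x79.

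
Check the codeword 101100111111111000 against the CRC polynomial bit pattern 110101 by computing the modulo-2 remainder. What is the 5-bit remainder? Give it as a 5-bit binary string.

Modulo-2 division of 101100111111111000 by 110101:
  pos 0: 101100 XOR 110101 = 011001
  pos 1: 110011 XOR 110101 = 000110
  pos 4: 110111 XOR 110101 = 000010
  pos 8: 101111 XOR 110101 = 011010
  pos 9: 110101 XOR 110101 = 000000
Remainder = 00000 (zero — the frame passes the CRC check).

00000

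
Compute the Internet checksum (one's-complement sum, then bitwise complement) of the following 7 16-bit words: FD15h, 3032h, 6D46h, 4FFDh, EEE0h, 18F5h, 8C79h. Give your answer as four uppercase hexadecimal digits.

One's-complement addition (fold any carry out of bit 15 back into bit 0):
  0xFD15 + 0x3032 = 0x12D47 → wrap carry → 0x2D48
  0x2D48 + 0x6D46 = 0x09A8E
  0x9A8E + 0x4FFD = 0x0EA8B
  0xEA8B + 0xEEE0 = 0x1D96B → wrap carry → 0xD96C
  0xD96C + 0x18F5 = 0x0F261
  0xF261 + 0x8C79 = 0x17EDA → wrap carry → 0x7EDB
One's-complement sum = 0x7EDB.
Checksum = ~0x7EDB & 0xFFFF = 0x8124.

8124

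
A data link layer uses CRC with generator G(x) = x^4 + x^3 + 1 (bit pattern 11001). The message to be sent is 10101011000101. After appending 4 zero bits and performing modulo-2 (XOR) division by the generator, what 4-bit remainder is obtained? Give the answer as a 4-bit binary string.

0010

Append 4 zeros: 101010110001010000. Divide by 11001 (XOR where the leading bit is 1):
  pos 0: 10101 XOR 11001 = 01100
  pos 1: 11000 XOR 11001 = 00001
  pos 5: 11100 XOR 11001 = 00101
  pos 7: 10101 XOR 11001 = 01100
  pos 8: 11000 XOR 11001 = 00001
  pos 12: 11000 XOR 11001 = 00001
Remainder (last 4 bits) = 0010. This is the CRC / FCS.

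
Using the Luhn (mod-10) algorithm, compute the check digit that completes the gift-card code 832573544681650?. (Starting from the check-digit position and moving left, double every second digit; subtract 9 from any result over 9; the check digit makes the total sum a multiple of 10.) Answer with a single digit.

Partial digits right→left: 0 5 6 1 8 6 4 4 5 3 7 5 2 3 8
Double every second digit counting from the check-digit position (so the 1st, 3rd, 5th, ... of the partial from the right).
  doubled (with −9 where >9): 0 3 7 8 1 5 4 7 → sum 35
  kept as-is: 5 1 6 4 3 5 3 → sum 27
Total = 35 + 27 = 62.
Check digit = (10 − (62 mod 10)) mod 10 = 8.

8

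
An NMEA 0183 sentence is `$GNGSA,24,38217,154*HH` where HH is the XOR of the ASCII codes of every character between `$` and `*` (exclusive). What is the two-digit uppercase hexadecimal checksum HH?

XOR the ASCII codes of the payload characters:
  'G' = 0x47 → acc = 0x47
  'N' = 0x4E → acc = 0x09
  'G' = 0x47 → acc = 0x4E
  'S' = 0x53 → acc = 0x1D
  'A' = 0x41 → acc = 0x5C
  ',' = 0x2C → acc = 0x70
  '2' = 0x32 → acc = 0x42
  '4' = 0x34 → acc = 0x76
  ',' = 0x2C → acc = 0x5A
  '3' = 0x33 → acc = 0x69
  '8' = 0x38 → acc = 0x51
  '2' = 0x32 → acc = 0x63
  '1' = 0x31 → acc = 0x52
  '7' = 0x37 → acc = 0x65
  ',' = 0x2C → acc = 0x49
  '1' = 0x31 → acc = 0x78
  '5' = 0x35 → acc = 0x4D
  '4' = 0x34 → acc = 0x79
Checksum = 0x79.

79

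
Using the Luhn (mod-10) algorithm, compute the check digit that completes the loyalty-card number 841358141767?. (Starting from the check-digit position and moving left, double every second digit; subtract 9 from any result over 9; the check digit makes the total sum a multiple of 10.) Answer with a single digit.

Partial digits right→left: 7 6 7 1 4 1 8 5 3 1 4 8
Double every second digit counting from the check-digit position (so the 1st, 3rd, 5th, ... of the partial from the right).
  doubled (with −9 where >9): 5 5 8 7 6 8 → sum 39
  kept as-is: 6 1 1 5 1 8 → sum 22
Total = 39 + 22 = 61.
Check digit = (10 − (61 mod 10)) mod 10 = 9.

9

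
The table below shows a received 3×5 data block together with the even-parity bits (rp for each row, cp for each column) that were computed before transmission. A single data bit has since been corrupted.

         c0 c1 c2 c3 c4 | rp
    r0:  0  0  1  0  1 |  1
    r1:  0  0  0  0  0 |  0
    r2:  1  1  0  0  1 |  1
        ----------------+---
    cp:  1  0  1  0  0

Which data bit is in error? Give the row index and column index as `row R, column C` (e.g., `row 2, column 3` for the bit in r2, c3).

row 0, column 1

Recompute each row's even parity and compare to rp:
  r0: data parity 0, sent rp 1 → mismatch
  r1: data parity 0, sent rp 0 → ok
  r2: data parity 1, sent rp 1 → ok
Recompute each column's even parity and compare to cp:
  c0: data parity 1, sent cp 1 → ok
  c1: data parity 1, sent cp 0 → mismatch
  c2: data parity 1, sent cp 1 → ok
  c3: data parity 0, sent cp 0 → ok
  c4: data parity 0, sent cp 0 → ok
Exactly one row (r0) and one column (c1) fail → the flipped bit is at their intersection.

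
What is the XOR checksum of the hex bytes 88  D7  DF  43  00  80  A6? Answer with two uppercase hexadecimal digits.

E5

XOR the bytes together:
  start with 0x88
  0x88 ⊕ 0xD7 = 0x5F
  0x5F ⊕ 0xDF = 0x80
  0x80 ⊕ 0x43 = 0xC3
  0xC3 ⊕ 0x00 = 0xC3
  0xC3 ⊕ 0x80 = 0x43
  0x43 ⊕ 0xA6 = 0xE5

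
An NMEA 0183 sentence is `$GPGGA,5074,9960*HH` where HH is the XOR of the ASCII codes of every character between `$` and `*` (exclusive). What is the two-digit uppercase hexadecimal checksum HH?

XOR the ASCII codes of the payload characters:
  'G' = 0x47 → acc = 0x47
  'P' = 0x50 → acc = 0x17
  'G' = 0x47 → acc = 0x50
  'G' = 0x47 → acc = 0x17
  'A' = 0x41 → acc = 0x56
  ',' = 0x2C → acc = 0x7A
  '5' = 0x35 → acc = 0x4F
  '0' = 0x30 → acc = 0x7F
  '7' = 0x37 → acc = 0x48
  '4' = 0x34 → acc = 0x7C
  ',' = 0x2C → acc = 0x50
  '9' = 0x39 → acc = 0x69
  '9' = 0x39 → acc = 0x50
  '6' = 0x36 → acc = 0x66
  '0' = 0x30 → acc = 0x56
Checksum = 0x56.

56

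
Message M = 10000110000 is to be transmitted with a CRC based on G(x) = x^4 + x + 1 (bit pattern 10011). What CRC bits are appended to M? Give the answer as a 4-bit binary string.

0110

Append 4 zeros: 100001100000000. Divide by 10011 (XOR where the leading bit is 1):
  pos 0: 10000 XOR 10011 = 00011
  pos 3: 11110 XOR 10011 = 01101
  pos 4: 11010 XOR 10011 = 01001
  pos 5: 10010 XOR 10011 = 00001
  pos 9: 10000 XOR 10011 = 00011
Remainder (last 4 bits) = 0110. This is the CRC / FCS.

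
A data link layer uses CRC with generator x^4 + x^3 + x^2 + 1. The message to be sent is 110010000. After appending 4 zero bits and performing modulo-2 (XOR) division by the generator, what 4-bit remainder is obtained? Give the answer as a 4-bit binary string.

Append 4 zeros: 1100100000000. Divide by 11101 (XOR where the leading bit is 1):
  pos 0: 11001 XOR 11101 = 00100
  pos 2: 10000 XOR 11101 = 01101
  pos 3: 11010 XOR 11101 = 00111
  pos 5: 11100 XOR 11101 = 00001
Remainder (last 4 bits) = 1000. This is the CRC / FCS.

1000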